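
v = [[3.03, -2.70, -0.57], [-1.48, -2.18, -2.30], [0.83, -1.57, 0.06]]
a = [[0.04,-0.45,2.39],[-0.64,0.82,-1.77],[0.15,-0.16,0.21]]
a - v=[[-2.99,2.25,2.96], [0.84,3.0,0.53], [-0.68,1.41,0.15]]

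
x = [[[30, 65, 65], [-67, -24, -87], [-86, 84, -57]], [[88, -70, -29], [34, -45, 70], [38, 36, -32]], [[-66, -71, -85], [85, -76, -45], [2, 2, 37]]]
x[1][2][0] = 38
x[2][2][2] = 37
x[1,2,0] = 38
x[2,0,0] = -66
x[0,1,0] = -67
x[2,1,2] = -45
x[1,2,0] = 38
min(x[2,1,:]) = -76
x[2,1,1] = -76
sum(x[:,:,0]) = 58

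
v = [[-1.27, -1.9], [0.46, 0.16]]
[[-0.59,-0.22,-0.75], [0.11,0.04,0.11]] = v @ [[0.18, 0.07, 0.14], [0.19, 0.07, 0.3]]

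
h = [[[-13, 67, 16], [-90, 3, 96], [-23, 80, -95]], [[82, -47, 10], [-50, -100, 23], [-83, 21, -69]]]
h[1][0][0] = 82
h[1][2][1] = 21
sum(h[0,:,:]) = 41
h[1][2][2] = -69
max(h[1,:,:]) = 82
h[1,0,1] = -47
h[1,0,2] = 10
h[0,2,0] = -23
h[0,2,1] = 80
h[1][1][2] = 23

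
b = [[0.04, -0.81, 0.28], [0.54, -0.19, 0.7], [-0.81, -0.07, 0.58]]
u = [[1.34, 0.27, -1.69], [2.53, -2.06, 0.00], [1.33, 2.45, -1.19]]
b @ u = [[-1.62, 2.37, -0.40], [1.17, 2.25, -1.75], [-0.49, 1.35, 0.68]]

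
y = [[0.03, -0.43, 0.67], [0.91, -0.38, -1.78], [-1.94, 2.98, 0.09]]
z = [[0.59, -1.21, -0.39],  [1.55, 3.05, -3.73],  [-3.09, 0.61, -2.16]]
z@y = [[-0.33, -0.96, 2.51], [10.06, -12.94, -4.73], [4.65, -5.34, -3.35]]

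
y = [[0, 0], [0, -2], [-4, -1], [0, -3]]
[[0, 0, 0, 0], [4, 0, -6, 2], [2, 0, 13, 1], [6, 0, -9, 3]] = y@[[0, 0, -4, 0], [-2, 0, 3, -1]]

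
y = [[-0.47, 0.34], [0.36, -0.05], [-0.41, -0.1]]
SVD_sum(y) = [[-0.53, 0.17], [0.34, -0.11], [-0.34, 0.11]] + [[0.06,0.17], [0.02,0.06], [-0.07,-0.21]]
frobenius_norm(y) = 0.80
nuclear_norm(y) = 1.04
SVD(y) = [[-0.73, -0.63], [0.48, -0.21], [-0.48, 0.75]] @ diag([0.7495029707636076, 0.29145376445763527]) @ [[0.95, -0.30], [-0.3, -0.95]]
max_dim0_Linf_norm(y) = 0.47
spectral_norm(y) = 0.75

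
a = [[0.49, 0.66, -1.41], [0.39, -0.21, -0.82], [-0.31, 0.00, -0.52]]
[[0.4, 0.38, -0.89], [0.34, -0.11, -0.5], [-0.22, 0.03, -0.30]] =a@[[0.77, -0.05, -0.04], [-0.05, 0.55, -0.03], [-0.04, -0.03, 0.60]]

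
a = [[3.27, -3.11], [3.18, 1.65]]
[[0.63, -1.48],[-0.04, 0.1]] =a @ [[0.06,-0.14], [-0.14,0.33]]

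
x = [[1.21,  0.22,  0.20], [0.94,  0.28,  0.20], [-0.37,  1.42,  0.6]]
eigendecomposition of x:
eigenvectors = [[0.63, -0.08, -0.24], [0.54, -0.40, -0.12], [0.55, 0.91, 0.96]]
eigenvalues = [1.57, 0.01, 0.51]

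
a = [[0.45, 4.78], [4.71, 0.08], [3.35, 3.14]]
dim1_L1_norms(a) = [5.23, 4.79, 6.49]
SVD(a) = [[-0.54, 0.7], [-0.51, -0.72], [-0.68, -0.02]] @ diag([6.798251035244728, 4.484114501414299]) @ [[-0.72, -0.69], [-0.69, 0.72]]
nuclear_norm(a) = 11.28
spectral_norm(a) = 6.80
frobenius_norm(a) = 8.14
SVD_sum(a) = [[2.62, 2.53], [2.48, 2.39], [3.3, 3.19]] + [[-2.17, 2.25], [2.23, -2.31], [0.05, -0.05]]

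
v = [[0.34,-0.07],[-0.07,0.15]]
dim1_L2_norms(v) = [0.35, 0.17]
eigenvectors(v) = [[0.95, 0.31],[-0.31, 0.95]]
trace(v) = 0.49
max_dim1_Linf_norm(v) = 0.34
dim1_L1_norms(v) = [0.41, 0.22]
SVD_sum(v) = [[0.33, -0.11], [-0.11, 0.04]] + [[0.01, 0.04], [0.04, 0.11]]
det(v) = 0.05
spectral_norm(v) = 0.36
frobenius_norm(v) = 0.38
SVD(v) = [[-0.95,0.31], [0.31,0.95]] @ diag([0.36300423721205954, 0.1269957627879405]) @ [[-0.95, 0.31],[0.31, 0.95]]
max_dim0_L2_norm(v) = 0.35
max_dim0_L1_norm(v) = 0.41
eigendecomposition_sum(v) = [[0.33, -0.11], [-0.11, 0.04]] + [[0.01, 0.04], [0.04, 0.11]]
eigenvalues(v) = [0.36, 0.13]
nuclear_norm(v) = 0.49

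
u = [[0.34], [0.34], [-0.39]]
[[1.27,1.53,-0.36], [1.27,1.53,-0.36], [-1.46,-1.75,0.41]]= u @[[3.74, 4.49, -1.05]]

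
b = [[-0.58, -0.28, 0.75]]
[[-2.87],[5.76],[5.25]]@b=[[1.66, 0.80, -2.15], [-3.34, -1.61, 4.32], [-3.04, -1.47, 3.94]]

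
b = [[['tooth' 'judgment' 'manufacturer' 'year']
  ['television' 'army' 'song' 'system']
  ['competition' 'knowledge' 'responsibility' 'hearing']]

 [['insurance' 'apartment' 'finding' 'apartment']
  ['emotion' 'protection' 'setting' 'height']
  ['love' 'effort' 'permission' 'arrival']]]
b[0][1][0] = 'television'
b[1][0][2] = 'finding'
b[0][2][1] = 'knowledge'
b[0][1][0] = 'television'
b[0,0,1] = 'judgment'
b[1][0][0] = 'insurance'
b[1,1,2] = 'setting'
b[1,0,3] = 'apartment'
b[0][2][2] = 'responsibility'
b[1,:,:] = [['insurance', 'apartment', 'finding', 'apartment'], ['emotion', 'protection', 'setting', 'height'], ['love', 'effort', 'permission', 'arrival']]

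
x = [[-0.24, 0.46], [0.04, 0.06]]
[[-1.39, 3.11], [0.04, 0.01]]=x@ [[3.1,-5.54], [-1.4,3.88]]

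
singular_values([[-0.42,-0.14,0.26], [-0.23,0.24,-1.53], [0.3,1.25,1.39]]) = [2.24, 1.05, 0.43]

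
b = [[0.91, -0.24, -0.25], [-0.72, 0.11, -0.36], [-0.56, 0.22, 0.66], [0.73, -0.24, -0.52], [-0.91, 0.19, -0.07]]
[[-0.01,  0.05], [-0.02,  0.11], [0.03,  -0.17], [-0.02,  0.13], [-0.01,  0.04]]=b @ [[-0.00,0.02],[-0.03,0.18],[0.05,-0.3]]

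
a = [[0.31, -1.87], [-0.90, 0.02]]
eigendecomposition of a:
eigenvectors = [[0.85,0.79],[-0.53,0.61]]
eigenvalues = [1.47, -1.14]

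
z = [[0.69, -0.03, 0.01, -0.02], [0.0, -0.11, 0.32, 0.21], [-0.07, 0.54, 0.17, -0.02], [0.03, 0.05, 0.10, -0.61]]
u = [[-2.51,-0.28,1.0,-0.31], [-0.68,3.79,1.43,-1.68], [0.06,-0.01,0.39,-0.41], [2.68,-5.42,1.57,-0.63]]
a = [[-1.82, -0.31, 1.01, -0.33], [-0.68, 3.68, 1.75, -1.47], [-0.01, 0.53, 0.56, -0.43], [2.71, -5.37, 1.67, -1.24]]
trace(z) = 0.14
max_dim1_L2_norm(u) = 6.28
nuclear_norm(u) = 12.81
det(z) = 0.09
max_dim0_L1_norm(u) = 9.5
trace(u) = 1.04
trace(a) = 1.18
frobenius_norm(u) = 8.18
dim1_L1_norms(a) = [3.47, 7.58, 1.53, 10.99]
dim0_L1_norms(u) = [5.93, 9.5, 4.39, 3.03]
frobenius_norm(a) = 8.07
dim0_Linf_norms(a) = [2.71, 5.37, 1.75, 1.47]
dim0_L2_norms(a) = [3.33, 6.54, 2.68, 2.0]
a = z + u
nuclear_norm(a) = 12.41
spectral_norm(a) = 7.08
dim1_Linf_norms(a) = [1.82, 3.68, 0.56, 5.37]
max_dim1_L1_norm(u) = 10.3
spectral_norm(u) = 7.17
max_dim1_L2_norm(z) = 0.69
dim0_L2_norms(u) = [3.73, 6.62, 2.38, 1.87]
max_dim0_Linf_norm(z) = 0.69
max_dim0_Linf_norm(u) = 5.42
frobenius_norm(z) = 1.16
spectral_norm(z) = 0.71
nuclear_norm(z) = 2.25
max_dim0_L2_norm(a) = 6.54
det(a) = 0.77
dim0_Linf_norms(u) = [2.68, 5.42, 1.57, 1.68]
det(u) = -4.42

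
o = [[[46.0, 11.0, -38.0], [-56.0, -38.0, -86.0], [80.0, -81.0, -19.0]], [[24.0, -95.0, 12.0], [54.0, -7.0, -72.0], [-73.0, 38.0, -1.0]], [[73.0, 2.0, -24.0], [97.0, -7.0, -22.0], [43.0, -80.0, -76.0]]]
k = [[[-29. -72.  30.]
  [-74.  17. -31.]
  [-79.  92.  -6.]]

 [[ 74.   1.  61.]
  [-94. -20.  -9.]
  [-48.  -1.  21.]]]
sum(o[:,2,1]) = -123.0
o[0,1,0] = -56.0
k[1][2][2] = 21.0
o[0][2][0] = 80.0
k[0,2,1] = 92.0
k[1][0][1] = 1.0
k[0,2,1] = 92.0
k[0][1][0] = -74.0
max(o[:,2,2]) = -1.0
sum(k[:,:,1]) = 17.0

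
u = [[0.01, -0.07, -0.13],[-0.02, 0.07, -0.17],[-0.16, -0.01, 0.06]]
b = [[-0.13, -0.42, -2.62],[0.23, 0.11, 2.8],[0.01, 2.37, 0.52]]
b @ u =[[0.43, 0.01, -0.07], [-0.45, -0.04, 0.12], [-0.13, 0.16, -0.37]]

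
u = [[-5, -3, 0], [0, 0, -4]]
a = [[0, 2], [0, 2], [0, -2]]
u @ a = [[0, -16], [0, 8]]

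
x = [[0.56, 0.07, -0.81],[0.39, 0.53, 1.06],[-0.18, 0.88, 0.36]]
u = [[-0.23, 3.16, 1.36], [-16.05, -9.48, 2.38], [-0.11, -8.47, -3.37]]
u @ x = [[0.86,2.86,4.03], [-13.11,-4.05,3.81], [-2.76,-7.46,-10.10]]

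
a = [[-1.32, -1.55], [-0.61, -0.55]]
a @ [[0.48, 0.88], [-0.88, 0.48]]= [[0.73,-1.91], [0.19,-0.8]]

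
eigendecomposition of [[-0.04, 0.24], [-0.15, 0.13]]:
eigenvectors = [[0.78+0.00j, 0.78-0.00j],[(0.28+0.55j), 0.28-0.55j]]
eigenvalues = [(0.04+0.17j), (0.04-0.17j)]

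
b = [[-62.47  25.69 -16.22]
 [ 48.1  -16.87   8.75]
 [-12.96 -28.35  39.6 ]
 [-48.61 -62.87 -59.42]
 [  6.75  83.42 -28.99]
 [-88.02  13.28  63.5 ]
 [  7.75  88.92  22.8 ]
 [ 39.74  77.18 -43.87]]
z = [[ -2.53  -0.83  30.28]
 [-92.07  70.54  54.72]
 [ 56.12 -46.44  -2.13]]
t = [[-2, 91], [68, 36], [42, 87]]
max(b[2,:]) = 39.6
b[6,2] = 22.8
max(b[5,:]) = 63.5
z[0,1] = -0.83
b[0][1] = 25.69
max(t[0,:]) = 91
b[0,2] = -16.22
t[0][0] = -2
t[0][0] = -2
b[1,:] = [48.1, -16.87, 8.75]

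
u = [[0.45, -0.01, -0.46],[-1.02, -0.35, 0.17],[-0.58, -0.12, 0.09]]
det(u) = 0.032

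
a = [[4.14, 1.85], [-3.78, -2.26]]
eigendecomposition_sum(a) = [[3.81, 1.41], [-2.88, -1.06]] + [[0.33,0.44], [-0.9,-1.2]]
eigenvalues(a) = [2.74, -0.86]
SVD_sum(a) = [[4.02, 2.08], [-3.9, -2.02]] + [[0.12,-0.23], [0.12,-0.24]]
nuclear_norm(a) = 6.68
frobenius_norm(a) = 6.32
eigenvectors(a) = [[0.80, -0.35],[-0.60, 0.94]]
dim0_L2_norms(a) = [5.61, 2.92]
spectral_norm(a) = 6.31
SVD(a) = [[-0.72, 0.70],[0.7, 0.72]] @ diag([6.31013625863466, 0.37454024812316394]) @ [[-0.89, -0.46], [0.46, -0.89]]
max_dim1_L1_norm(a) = 6.04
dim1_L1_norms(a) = [5.99, 6.04]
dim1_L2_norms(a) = [4.53, 4.4]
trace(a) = 1.88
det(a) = -2.36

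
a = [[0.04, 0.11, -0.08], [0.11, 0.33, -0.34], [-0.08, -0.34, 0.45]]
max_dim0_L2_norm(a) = 0.57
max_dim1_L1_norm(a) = 0.87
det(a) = -0.00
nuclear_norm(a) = 0.83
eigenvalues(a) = [0.76, -0.01, 0.07]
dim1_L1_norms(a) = [0.23, 0.78, 0.87]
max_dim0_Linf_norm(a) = 0.45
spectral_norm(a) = 0.76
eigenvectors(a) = [[-0.18, -0.83, 0.53],[-0.64, 0.51, 0.58],[0.75, 0.24, 0.62]]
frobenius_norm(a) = 0.76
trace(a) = 0.82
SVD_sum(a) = [[0.02, 0.09, -0.1], [0.09, 0.31, -0.36], [-0.1, -0.36, 0.43]] + [[0.02, 0.02, 0.02], [0.02, 0.02, 0.02], [0.02, 0.02, 0.03]] + [[-0.0, 0.00, 0.00], [0.00, -0.0, -0.0], [0.0, -0.0, -0.0]]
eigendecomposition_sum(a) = [[0.02, 0.09, -0.1], [0.09, 0.31, -0.36], [-0.10, -0.36, 0.43]] + [[-0.00, 0.00, 0.0], [0.00, -0.00, -0.0], [0.00, -0.0, -0.00]] + [[0.02, 0.02, 0.02],  [0.02, 0.02, 0.02],  [0.02, 0.02, 0.03]]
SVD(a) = [[-0.18, -0.53, 0.83], [-0.64, -0.58, -0.51], [0.75, -0.62, -0.24]] @ diag([0.7595162753542641, 0.06563880427040866, 0.0051550796246727214]) @ [[-0.18, -0.64, 0.75], [-0.53, -0.58, -0.62], [-0.83, 0.51, 0.24]]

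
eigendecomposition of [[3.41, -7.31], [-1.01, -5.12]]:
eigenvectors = [[0.99, 0.62], [-0.11, 0.79]]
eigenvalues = [4.2, -5.91]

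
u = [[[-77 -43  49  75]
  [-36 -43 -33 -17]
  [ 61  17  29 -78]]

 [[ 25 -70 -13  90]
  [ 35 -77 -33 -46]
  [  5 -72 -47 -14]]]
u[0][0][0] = -77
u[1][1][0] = 35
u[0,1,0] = -36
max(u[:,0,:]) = 90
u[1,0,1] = -70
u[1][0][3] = 90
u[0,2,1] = 17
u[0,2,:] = [61, 17, 29, -78]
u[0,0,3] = 75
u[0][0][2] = 49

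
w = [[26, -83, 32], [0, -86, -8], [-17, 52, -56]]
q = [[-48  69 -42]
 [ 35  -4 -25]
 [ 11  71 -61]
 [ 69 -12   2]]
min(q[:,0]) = -48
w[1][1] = -86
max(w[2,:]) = 52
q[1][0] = 35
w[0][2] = 32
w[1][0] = 0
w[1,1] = -86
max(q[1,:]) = 35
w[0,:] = [26, -83, 32]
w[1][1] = -86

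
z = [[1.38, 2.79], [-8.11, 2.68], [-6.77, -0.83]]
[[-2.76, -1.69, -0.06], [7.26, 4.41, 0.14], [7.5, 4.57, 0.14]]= z @ [[-1.05, -0.64, -0.02], [-0.47, -0.29, -0.01]]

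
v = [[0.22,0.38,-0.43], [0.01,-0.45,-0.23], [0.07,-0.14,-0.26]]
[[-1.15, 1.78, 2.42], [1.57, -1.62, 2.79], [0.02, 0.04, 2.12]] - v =[[-1.37,1.40,2.85], [1.56,-1.17,3.02], [-0.05,0.18,2.38]]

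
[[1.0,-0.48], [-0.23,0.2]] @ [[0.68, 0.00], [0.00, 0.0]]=[[0.68, 0.0], [-0.16, 0.00]]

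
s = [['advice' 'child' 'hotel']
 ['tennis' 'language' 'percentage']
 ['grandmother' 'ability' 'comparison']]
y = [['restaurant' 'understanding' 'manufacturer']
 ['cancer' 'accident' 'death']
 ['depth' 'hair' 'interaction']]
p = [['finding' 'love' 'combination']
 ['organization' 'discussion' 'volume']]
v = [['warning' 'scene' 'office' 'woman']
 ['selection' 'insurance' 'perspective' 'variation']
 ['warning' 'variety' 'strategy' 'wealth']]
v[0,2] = 'office'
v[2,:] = ['warning', 'variety', 'strategy', 'wealth']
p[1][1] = 'discussion'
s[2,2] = 'comparison'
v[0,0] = 'warning'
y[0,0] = 'restaurant'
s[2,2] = 'comparison'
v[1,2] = 'perspective'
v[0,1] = 'scene'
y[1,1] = 'accident'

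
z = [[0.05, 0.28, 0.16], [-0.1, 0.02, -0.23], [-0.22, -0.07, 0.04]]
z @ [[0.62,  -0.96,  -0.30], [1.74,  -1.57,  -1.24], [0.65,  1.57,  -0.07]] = [[0.62, -0.24, -0.37], [-0.18, -0.30, 0.02], [-0.23, 0.38, 0.15]]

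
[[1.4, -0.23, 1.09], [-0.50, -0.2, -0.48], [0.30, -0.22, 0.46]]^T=[[1.4, -0.50, 0.30], [-0.23, -0.20, -0.22], [1.09, -0.48, 0.46]]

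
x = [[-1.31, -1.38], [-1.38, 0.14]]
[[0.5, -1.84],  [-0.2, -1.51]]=x@[[0.10, 1.12], [-0.46, 0.27]]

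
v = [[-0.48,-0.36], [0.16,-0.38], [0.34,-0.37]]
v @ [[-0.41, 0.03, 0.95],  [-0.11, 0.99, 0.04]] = [[0.24, -0.37, -0.47],  [-0.02, -0.37, 0.14],  [-0.10, -0.36, 0.31]]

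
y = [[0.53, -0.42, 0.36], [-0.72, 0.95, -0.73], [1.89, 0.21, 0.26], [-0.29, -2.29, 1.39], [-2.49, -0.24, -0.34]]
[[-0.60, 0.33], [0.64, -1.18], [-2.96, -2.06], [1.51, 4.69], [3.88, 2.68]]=y@ [[-1.47, -1.16], [-0.60, -1.07], [-0.21, 1.37]]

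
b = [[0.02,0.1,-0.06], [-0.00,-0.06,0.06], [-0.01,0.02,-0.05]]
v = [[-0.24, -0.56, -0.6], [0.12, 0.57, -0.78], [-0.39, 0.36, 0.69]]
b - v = [[0.26, 0.66, 0.54], [-0.12, -0.63, 0.84], [0.38, -0.34, -0.74]]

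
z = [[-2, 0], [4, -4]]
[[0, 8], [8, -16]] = z@[[0, -4], [-2, 0]]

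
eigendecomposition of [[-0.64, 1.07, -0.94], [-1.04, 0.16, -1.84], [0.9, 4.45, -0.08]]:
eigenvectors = [[-0.85+0.00j, -0.13-0.27j, -0.13+0.27j], [(0.15+0j), 0.04-0.51j, (0.04+0.51j)], [(0.51+0j), -0.80+0.00j, (-0.8-0j)]]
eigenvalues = [(-0.26+0j), (-0.15+3.16j), (-0.15-3.16j)]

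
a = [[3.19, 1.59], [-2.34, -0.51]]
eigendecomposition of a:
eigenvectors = [[(-0.61-0.18j), -0.61+0.18j], [(0.77+0j), 0.77-0.00j]]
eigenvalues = [(1.34+0.55j), (1.34-0.55j)]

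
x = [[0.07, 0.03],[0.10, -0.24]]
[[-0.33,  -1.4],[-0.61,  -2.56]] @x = [[-0.16,0.33], [-0.30,0.6]]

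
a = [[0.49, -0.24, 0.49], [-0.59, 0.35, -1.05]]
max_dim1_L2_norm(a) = 1.25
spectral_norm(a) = 1.44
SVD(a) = [[-0.50, 0.87],[0.87, 0.5]] @ diag([1.4432494565187692, 0.16712571991850458]) @ [[-0.52, 0.29, -0.8], [0.78, -0.2, -0.59]]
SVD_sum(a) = [[0.38, -0.21, 0.58], [-0.66, 0.37, -1.0]] + [[0.11, -0.03, -0.09],[0.07, -0.02, -0.05]]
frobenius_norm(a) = 1.45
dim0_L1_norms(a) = [1.08, 0.59, 1.54]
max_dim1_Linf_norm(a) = 1.05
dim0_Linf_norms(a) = [0.59, 0.35, 1.05]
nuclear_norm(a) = 1.61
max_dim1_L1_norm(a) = 1.99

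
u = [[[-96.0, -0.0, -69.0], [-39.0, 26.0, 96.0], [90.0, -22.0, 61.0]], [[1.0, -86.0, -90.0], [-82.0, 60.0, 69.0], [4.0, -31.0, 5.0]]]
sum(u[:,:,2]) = 72.0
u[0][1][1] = 26.0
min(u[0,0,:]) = -96.0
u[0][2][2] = 61.0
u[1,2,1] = -31.0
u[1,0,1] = -86.0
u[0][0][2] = -69.0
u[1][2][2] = 5.0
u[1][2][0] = 4.0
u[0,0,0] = -96.0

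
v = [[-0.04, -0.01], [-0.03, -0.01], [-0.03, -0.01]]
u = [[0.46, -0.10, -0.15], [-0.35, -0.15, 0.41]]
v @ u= [[-0.01,0.01,0.0],[-0.01,0.00,0.0],[-0.01,0.00,0.0]]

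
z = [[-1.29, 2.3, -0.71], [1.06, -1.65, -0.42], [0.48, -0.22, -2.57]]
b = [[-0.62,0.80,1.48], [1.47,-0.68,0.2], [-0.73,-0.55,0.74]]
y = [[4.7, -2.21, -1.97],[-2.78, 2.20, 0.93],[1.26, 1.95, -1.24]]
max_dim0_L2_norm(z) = 2.84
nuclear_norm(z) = 6.04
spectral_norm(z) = 3.31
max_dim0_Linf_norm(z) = 2.57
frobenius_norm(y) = 7.16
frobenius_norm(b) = 2.69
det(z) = 0.05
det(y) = -0.18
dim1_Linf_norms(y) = [4.7, 2.78, 1.95]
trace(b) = -0.56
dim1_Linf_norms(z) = [2.3, 1.65, 2.57]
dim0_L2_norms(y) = [5.6, 3.68, 2.51]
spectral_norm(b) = 2.14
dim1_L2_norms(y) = [5.55, 3.67, 2.63]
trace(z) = -5.51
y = z @ b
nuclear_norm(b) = 4.42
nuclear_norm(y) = 9.32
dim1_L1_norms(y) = [8.88, 5.91, 4.45]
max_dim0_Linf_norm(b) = 1.48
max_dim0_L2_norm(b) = 1.75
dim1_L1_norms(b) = [2.9, 2.35, 2.02]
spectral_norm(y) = 6.64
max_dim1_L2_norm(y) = 5.55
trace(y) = 5.66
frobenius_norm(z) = 4.29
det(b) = -2.67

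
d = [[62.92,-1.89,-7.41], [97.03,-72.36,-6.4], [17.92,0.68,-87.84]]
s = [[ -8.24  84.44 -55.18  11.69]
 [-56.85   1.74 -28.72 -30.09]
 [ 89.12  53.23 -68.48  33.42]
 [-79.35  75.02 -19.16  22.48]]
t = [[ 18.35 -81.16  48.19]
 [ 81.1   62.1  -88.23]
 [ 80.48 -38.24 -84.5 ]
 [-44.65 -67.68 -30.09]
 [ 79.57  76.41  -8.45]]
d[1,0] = 97.03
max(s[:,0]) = 89.12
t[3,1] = -67.68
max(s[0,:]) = 84.44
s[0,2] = -55.18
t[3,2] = -30.09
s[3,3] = 22.48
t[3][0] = -44.65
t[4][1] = 76.41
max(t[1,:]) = 81.1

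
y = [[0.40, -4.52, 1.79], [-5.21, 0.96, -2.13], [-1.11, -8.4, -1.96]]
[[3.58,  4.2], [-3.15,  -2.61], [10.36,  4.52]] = y @ [[0.8, 0.14], [-1.11, -0.69], [-0.98, 0.57]]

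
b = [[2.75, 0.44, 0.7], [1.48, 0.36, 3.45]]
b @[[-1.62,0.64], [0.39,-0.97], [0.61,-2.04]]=[[-3.86, -0.09], [-0.15, -6.44]]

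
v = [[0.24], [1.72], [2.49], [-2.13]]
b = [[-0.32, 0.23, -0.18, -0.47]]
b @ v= [[0.87]]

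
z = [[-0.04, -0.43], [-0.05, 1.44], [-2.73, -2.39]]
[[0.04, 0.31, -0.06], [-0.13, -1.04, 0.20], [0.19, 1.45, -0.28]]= z@ [[0.01, 0.1, -0.02],[-0.09, -0.72, 0.14]]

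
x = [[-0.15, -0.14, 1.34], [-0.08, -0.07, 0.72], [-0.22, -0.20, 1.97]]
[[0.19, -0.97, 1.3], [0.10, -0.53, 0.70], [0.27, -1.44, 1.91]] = x@[[-0.25,-0.16,0.01], [-1.28,-1.5,0.88], [-0.02,-0.9,1.06]]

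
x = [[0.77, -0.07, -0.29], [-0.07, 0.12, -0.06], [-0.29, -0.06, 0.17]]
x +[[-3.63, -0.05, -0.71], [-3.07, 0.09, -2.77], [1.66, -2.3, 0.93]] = [[-2.86, -0.12, -1.00], [-3.14, 0.21, -2.83], [1.37, -2.36, 1.1]]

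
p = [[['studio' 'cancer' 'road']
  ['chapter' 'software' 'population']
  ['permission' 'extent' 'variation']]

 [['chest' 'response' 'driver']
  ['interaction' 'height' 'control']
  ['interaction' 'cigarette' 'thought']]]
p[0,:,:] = [['studio', 'cancer', 'road'], ['chapter', 'software', 'population'], ['permission', 'extent', 'variation']]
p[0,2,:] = ['permission', 'extent', 'variation']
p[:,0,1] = ['cancer', 'response']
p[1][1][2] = 'control'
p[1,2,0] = 'interaction'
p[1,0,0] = 'chest'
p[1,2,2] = 'thought'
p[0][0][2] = 'road'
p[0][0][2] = 'road'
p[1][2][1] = 'cigarette'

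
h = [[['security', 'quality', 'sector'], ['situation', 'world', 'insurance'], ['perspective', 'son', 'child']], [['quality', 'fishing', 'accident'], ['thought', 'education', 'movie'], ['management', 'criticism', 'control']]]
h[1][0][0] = 'quality'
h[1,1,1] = 'education'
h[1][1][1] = 'education'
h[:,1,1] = ['world', 'education']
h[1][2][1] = 'criticism'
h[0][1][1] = 'world'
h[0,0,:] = ['security', 'quality', 'sector']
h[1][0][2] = 'accident'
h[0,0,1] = 'quality'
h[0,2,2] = 'child'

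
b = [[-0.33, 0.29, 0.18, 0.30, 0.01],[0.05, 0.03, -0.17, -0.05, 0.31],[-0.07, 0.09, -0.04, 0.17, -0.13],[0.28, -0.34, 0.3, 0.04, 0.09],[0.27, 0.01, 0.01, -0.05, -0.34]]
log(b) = [[-2.05+0.14j, 0.85-0.09j, (0.78-0.25j), 0.59-0.01j, (-2.17+0.03j)], [(-1.32-0.41j), (-0.75+0.28j), (0.27+0.75j), 0.64+0.02j, -0.17-0.09j], [(0.57-1.6j), -0.11+1.07j, -1.40+2.90j, -0.08+0.10j, -1.04-0.36j], [(-0.58+1.43j), (-0.61-0.96j), 0.17-2.60j, -1.17-0.09j, (1.53+0.32j)], [2.33-0.37j, -2.16+0.25j, -0.67+0.67j, -1.29+0.02j, (-0.49-0.08j)]]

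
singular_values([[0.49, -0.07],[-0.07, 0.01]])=[0.5, 0.0]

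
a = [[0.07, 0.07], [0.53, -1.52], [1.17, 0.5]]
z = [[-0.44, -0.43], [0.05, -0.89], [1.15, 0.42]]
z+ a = [[-0.37, -0.36], [0.58, -2.41], [2.32, 0.92]]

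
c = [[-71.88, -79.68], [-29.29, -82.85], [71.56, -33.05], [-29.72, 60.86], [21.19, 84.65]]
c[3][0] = -29.72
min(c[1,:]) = -82.85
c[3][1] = 60.86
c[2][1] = -33.05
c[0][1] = -79.68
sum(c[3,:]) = 31.14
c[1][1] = -82.85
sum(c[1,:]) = -112.13999999999999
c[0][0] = -71.88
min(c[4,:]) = 21.19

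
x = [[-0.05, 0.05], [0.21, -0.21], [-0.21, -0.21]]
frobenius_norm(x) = 0.43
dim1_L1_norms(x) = [0.1, 0.42, 0.42]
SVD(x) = [[-0.23, 0.00], [0.97, -0.00], [-0.00, -1.00]] @ diag([0.30528675044947495, 0.29698484809834996]) @ [[0.71, -0.71], [0.71, 0.71]]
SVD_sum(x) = [[-0.05, 0.05], [0.21, -0.21], [-0.0, 0.00]] + [[0.00, 0.00], [-0.00, -0.0], [-0.21, -0.21]]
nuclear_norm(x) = 0.60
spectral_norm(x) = 0.31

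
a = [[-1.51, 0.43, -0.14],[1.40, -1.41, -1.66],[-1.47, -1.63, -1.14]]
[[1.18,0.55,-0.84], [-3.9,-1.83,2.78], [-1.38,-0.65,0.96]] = a@[[-0.71, -0.33, 0.51], [0.64, 0.3, -0.45], [1.21, 0.57, -0.86]]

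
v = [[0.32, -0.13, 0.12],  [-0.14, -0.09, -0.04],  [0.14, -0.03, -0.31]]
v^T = [[0.32, -0.14, 0.14], [-0.13, -0.09, -0.03], [0.12, -0.04, -0.31]]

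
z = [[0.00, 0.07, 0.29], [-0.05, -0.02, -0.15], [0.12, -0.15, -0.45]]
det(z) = 0.00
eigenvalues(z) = [-0.55, 0.08, -0.0]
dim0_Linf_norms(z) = [0.12, 0.15, 0.45]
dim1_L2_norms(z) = [0.3, 0.16, 0.49]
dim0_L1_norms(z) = [0.17, 0.24, 0.89]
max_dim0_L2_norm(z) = 0.56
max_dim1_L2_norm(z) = 0.49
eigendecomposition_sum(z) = [[-0.05, 0.08, 0.26], [0.02, -0.03, -0.11], [0.09, -0.14, -0.47]] + [[0.05, -0.01, 0.03], [-0.07, 0.01, -0.04], [0.03, -0.01, 0.02]] + [[-0.0, -0.0, -0.0],[-0.00, -0.00, -0.0],[0.0, 0.00, 0.00]]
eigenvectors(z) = [[0.48,0.55,0.32], [-0.20,-0.77,0.92], [-0.86,0.34,-0.22]]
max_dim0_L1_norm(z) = 0.89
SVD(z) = [[0.5, 0.46, -0.73], [-0.24, -0.74, -0.63], [-0.83, 0.49, -0.26]] @ diag([0.5859538575078654, 0.1022629743671019, 0.0006007871883162211]) @ [[-0.15, 0.28, 0.95], [0.94, -0.26, 0.23], [0.31, 0.92, -0.22]]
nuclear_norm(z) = 0.69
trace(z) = -0.47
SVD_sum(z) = [[-0.04, 0.08, 0.28],[0.02, -0.04, -0.13],[0.07, -0.14, -0.46]] + [[0.04, -0.01, 0.01], [-0.07, 0.02, -0.02], [0.05, -0.01, 0.01]] + [[-0.00, -0.0, 0.00], [-0.00, -0.0, 0.0], [-0.0, -0.0, 0.0]]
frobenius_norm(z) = 0.59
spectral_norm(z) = 0.59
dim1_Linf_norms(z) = [0.29, 0.15, 0.45]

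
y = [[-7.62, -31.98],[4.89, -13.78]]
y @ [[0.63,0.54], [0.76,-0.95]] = [[-29.11, 26.27], [-7.39, 15.73]]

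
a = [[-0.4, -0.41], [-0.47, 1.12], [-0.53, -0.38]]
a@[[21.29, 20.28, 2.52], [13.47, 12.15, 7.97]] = [[-14.04, -13.09, -4.28], [5.08, 4.08, 7.74], [-16.4, -15.37, -4.36]]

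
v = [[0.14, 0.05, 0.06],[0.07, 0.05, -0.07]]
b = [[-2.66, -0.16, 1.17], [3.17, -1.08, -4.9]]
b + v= [[-2.52, -0.11, 1.23], [3.24, -1.03, -4.97]]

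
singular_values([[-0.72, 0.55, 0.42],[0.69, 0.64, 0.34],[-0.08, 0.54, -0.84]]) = [1.0, 1.0, 1.0]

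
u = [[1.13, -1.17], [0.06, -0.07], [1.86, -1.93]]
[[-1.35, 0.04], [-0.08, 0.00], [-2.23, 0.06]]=u@ [[0.18, 0.2], [1.33, 0.16]]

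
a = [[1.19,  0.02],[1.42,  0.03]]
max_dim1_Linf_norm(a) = 1.42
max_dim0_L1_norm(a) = 2.61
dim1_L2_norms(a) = [1.19, 1.42]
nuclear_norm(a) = 1.86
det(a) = 0.01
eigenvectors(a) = [[0.64, -0.02], [0.77, 1.0]]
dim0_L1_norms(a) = [2.61, 0.05]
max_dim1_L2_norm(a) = 1.42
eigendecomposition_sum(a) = [[1.19, 0.02], [1.43, 0.02]] + [[0.0, -0.00], [-0.01, 0.01]]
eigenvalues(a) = [1.21, 0.01]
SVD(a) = [[-0.64, -0.77], [-0.77, 0.64]] @ diag([1.8530473498213824, 0.003939456809187122]) @ [[-1.0, -0.02], [-0.02, 1.0]]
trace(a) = 1.22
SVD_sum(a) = [[1.19, 0.02], [1.42, 0.03]] + [[0.0, -0.00], [-0.0, 0.00]]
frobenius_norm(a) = 1.85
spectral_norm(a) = 1.85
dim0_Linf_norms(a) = [1.42, 0.03]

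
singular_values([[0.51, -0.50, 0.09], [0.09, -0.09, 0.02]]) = [0.73, 0.0]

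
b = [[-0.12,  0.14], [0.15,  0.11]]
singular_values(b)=[0.19, 0.18]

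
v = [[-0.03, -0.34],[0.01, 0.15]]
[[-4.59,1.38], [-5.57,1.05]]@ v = [[0.15, 1.77], [0.18, 2.05]]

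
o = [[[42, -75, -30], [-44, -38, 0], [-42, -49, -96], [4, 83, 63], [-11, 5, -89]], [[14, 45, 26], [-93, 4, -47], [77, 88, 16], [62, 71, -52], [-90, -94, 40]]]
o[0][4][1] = 5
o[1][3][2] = -52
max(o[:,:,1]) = 88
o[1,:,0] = [14, -93, 77, 62, -90]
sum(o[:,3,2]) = 11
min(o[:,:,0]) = -93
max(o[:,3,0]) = 62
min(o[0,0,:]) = -75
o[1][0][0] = 14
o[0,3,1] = 83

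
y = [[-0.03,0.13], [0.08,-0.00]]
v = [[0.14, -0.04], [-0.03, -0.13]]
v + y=[[0.11, 0.09], [0.05, -0.13]]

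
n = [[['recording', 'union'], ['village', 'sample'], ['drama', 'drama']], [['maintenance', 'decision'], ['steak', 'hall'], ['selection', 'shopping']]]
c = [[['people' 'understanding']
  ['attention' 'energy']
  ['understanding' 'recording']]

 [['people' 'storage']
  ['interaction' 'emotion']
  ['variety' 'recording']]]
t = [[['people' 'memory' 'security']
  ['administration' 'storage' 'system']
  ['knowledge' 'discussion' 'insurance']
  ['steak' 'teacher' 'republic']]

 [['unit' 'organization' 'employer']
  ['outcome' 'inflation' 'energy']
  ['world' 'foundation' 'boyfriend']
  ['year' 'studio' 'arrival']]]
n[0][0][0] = 'recording'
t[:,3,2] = ['republic', 'arrival']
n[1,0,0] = 'maintenance'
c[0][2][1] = 'recording'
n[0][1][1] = 'sample'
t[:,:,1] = [['memory', 'storage', 'discussion', 'teacher'], ['organization', 'inflation', 'foundation', 'studio']]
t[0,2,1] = 'discussion'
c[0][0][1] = 'understanding'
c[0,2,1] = 'recording'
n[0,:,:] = [['recording', 'union'], ['village', 'sample'], ['drama', 'drama']]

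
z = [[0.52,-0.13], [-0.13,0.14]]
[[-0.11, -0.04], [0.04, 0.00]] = z @ [[-0.18, -0.1], [0.09, -0.08]]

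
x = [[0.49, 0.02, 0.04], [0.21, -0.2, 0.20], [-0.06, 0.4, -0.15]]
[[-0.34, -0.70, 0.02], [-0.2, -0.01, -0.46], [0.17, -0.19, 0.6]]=x @ [[-0.7, -1.52, 0.12],  [0.32, -0.21, 0.98],  [0.03, 1.32, -1.44]]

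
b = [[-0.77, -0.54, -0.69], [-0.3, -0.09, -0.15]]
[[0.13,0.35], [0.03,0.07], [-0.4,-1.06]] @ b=[[-0.21, -0.1, -0.14], [-0.04, -0.02, -0.03], [0.63, 0.31, 0.43]]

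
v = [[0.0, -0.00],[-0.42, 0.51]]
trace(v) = 0.51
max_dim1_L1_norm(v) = 0.93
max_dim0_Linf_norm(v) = 0.51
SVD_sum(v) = [[0.00,0.0], [-0.42,0.51]] + [[0.00, 0.00], [0.0, 0.0]]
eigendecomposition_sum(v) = [[0.0, 0.00], [-0.42, 0.51]] + [[0.0, 0.00],  [0.00, 0.0]]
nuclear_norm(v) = 0.66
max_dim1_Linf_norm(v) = 0.51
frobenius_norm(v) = 0.66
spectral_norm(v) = 0.66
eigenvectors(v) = [[0.00, 0.77], [1.0, 0.64]]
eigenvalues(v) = [0.51, 0.0]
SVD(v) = [[0.0, 1.0], [1.00, 0.00]] @ diag([0.6606814663663573, 0.0]) @ [[-0.64, 0.77], [0.77, 0.64]]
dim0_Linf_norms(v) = [0.42, 0.51]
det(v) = 0.00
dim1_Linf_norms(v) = [0.0, 0.51]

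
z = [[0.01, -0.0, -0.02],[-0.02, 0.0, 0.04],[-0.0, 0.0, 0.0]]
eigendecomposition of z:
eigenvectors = [[0.0, 0.45, 0.89],[1.00, -0.89, 0.00],[0.0, 0.00, 0.45]]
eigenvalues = [0.0, 0.01, 0.0]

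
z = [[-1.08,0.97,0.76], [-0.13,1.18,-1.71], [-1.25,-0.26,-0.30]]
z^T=[[-1.08, -0.13, -1.25],[0.97, 1.18, -0.26],[0.76, -1.71, -0.30]]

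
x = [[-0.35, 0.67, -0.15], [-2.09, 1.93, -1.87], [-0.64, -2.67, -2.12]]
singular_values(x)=[3.5, 3.46, 0.0]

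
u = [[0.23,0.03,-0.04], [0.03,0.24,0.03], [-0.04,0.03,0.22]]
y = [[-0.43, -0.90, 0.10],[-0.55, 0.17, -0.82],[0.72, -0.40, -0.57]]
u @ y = [[-0.14, -0.19, 0.02], [-0.12, 0.00, -0.21], [0.16, -0.05, -0.15]]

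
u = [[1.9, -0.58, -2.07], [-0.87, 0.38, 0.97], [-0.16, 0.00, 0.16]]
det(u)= -0.001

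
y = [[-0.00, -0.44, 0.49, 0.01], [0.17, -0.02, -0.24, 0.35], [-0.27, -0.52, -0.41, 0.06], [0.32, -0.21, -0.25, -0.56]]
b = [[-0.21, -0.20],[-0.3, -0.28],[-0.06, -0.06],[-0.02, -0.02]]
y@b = [[0.1,0.09], [-0.02,-0.02], [0.24,0.22], [0.02,0.02]]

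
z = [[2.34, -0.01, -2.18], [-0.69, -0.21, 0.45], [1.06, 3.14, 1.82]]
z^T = [[2.34, -0.69, 1.06], [-0.01, -0.21, 3.14], [-2.18, 0.45, 1.82]]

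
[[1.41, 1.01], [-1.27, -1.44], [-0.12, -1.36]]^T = [[1.41, -1.27, -0.12],[1.01, -1.44, -1.36]]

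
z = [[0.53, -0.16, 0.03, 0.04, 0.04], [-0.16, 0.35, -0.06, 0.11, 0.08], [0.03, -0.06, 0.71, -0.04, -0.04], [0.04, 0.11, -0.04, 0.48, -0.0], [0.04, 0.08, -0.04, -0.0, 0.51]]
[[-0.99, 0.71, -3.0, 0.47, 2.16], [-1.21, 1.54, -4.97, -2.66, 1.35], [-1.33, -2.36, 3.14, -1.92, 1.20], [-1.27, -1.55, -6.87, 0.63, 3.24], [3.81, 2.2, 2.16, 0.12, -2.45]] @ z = [[-0.62, 0.81, -2.31, 0.38, 1.24], [-1.09, 0.85, -3.6, -0.96, 0.96], [-0.26, -0.92, 2.36, -1.36, 0.24], [-0.48, 0.4, -4.98, 0.36, 1.75], [1.64, -0.15, 1.61, 0.37, -1.01]]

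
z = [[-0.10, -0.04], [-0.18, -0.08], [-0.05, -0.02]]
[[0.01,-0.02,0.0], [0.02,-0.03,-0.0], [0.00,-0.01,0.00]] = z@[[-0.0, 0.15, -0.05], [-0.21, 0.04, 0.12]]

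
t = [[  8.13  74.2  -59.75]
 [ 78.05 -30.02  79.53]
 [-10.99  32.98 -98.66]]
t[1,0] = 78.05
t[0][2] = -59.75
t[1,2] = 79.53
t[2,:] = [-10.99, 32.98, -98.66]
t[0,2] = -59.75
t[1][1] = -30.02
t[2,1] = 32.98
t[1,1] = -30.02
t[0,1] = 74.2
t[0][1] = 74.2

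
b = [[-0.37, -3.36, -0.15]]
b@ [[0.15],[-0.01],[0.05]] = [[-0.03]]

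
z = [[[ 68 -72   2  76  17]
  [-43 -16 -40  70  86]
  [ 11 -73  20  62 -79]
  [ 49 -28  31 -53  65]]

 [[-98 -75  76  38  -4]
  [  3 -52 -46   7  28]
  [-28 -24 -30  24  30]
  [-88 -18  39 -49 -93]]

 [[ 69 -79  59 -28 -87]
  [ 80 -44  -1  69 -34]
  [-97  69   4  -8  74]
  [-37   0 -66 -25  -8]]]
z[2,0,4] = -87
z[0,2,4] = -79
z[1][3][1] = -18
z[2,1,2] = -1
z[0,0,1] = -72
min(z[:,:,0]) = -98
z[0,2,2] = 20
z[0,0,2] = 2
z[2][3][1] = 0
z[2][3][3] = -25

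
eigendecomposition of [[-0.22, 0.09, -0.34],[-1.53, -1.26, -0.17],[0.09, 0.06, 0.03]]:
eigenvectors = [[0.12, -0.49, -0.57], [-0.99, 0.87, 0.62], [0.04, -0.02, 0.54]]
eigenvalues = [-1.06, -0.39, 0.0]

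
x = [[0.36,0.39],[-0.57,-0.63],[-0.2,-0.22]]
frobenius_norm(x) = 1.04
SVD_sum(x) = [[0.36, 0.39], [-0.57, -0.63], [-0.2, -0.22]] + [[0.0, -0.00], [0.0, -0.0], [0.0, -0.00]]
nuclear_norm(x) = 1.05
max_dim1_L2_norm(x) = 0.85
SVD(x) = [[-0.51, -0.85], [0.81, -0.52], [0.28, -0.03]] @ diag([1.0449305266234359, 0.004493832492312455]) @ [[-0.67, -0.74], [-0.74, 0.67]]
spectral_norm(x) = 1.04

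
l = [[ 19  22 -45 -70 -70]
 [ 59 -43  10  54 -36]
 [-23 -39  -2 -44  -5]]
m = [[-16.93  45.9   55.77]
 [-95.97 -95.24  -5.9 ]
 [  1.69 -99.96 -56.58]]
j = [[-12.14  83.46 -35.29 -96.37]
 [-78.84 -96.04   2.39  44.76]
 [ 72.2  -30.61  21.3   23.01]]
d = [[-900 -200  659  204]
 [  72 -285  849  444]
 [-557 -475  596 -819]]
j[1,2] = 2.39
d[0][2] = 659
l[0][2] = -45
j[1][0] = -78.84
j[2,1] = -30.61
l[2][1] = -39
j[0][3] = -96.37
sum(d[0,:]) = -237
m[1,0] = -95.97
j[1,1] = -96.04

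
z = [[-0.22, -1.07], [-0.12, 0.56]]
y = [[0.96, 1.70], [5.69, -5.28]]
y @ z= [[-0.42, -0.08],[-0.62, -9.05]]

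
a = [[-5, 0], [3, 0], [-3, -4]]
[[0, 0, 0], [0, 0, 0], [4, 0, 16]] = a@[[0, 0, 0], [-1, 0, -4]]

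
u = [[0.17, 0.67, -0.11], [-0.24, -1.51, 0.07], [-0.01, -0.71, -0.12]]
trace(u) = -1.46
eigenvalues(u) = [-1.38, 0.02, -0.1]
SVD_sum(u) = [[0.1, 0.68, -0.02], [-0.23, -1.51, 0.05], [-0.10, -0.69, 0.02]] + [[0.06,-0.01,-0.09], [-0.02,0.00,0.02], [0.10,-0.02,-0.14]] + [[0.0, -0.00, 0.00], [0.00, -0.00, 0.0], [-0.00, 0.0, -0.00]]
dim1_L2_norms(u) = [0.7, 1.53, 0.72]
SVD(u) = [[-0.38, -0.55, -0.75], [0.84, 0.13, -0.52], [0.38, -0.83, 0.41]] @ diag([1.8189656668382481, 0.20596770313275342, 0.006419355879279353]) @ [[-0.15,-0.99,0.03], [-0.56,0.11,0.82], [-0.81,0.1,-0.57]]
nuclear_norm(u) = 2.03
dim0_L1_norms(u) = [0.42, 2.89, 0.3]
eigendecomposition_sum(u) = [[0.09, 0.59, -0.02], [-0.23, -1.5, 0.06], [-0.13, -0.85, 0.04]] + [[0.03, 0.02, -0.01], [-0.00, -0.00, 0.00], [0.02, 0.01, -0.01]] + [[0.05, 0.06, -0.07], [-0.0, -0.00, 0.0], [0.10, 0.12, -0.15]]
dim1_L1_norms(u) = [0.95, 1.82, 0.84]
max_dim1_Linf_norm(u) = 1.51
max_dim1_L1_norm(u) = 1.82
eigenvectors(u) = [[0.32, -0.85, 0.44], [-0.82, 0.11, -0.03], [-0.46, -0.51, 0.90]]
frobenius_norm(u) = 1.83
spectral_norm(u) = 1.82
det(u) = 0.00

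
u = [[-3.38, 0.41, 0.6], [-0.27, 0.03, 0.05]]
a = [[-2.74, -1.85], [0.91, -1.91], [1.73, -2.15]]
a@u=[[9.76, -1.18, -1.74], [-2.56, 0.32, 0.45], [-5.27, 0.64, 0.93]]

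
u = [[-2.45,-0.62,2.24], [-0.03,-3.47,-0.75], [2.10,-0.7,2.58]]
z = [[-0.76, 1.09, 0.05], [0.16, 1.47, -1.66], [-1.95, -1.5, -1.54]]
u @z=[[-2.61, -6.94, -2.54],[0.93, -4.01, 6.91],[-6.74, -2.61, -2.71]]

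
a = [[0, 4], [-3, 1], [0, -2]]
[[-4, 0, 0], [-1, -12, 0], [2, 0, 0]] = a@[[0, 4, 0], [-1, 0, 0]]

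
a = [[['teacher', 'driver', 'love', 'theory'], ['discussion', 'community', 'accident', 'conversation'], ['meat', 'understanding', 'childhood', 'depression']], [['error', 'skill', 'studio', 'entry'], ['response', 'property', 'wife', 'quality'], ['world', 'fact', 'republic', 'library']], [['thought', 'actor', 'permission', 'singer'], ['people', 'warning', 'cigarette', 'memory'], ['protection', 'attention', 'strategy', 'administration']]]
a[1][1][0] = 'response'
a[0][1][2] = 'accident'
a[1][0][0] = 'error'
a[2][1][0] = 'people'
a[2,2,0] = 'protection'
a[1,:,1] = ['skill', 'property', 'fact']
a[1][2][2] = 'republic'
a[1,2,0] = 'world'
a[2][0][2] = 'permission'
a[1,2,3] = 'library'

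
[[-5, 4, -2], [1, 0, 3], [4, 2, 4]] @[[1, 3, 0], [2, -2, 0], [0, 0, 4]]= [[3, -23, -8], [1, 3, 12], [8, 8, 16]]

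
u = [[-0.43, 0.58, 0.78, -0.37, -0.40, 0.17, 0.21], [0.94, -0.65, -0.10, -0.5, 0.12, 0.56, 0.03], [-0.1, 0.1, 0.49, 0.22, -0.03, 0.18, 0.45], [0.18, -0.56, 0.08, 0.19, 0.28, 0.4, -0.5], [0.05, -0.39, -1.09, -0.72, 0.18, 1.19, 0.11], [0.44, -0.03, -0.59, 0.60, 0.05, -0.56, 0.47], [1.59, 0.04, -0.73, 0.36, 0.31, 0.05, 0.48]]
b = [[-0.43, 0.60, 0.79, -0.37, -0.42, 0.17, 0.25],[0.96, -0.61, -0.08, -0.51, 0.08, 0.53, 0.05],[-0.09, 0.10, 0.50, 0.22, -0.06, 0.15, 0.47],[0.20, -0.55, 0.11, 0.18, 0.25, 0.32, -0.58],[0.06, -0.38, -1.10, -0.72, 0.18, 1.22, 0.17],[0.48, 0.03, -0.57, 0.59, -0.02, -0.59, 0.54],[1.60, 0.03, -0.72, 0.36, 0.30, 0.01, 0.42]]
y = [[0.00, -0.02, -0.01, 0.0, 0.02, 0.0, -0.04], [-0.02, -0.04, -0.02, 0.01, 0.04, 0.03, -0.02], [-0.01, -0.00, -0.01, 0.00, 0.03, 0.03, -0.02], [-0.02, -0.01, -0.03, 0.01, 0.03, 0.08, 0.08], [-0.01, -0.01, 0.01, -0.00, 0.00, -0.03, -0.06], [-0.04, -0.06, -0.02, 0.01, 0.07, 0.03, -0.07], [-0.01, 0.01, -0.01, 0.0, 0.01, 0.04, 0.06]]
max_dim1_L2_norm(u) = 1.88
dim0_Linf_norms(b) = [1.6, 0.61, 1.1, 0.72, 0.42, 1.22, 0.58]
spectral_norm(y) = 0.16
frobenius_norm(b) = 3.65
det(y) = -0.00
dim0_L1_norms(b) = [3.82, 2.3, 3.87, 2.95, 1.31, 2.99, 2.48]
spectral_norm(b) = 2.52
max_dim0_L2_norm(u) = 1.96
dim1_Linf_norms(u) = [0.78, 0.94, 0.49, 0.56, 1.19, 0.6, 1.59]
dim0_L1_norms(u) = [3.73, 2.35, 3.86, 2.96, 1.37, 3.11, 2.25]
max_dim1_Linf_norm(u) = 1.59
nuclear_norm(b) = 7.89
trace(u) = -0.30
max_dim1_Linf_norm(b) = 1.6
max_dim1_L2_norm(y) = 0.13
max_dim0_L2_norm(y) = 0.14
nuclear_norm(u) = 7.78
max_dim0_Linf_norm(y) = 0.08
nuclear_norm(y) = 0.37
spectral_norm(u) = 2.53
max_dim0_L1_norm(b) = 3.87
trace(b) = -0.35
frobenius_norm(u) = 3.62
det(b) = -0.19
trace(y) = 0.05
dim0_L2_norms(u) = [1.96, 1.11, 1.71, 1.22, 0.62, 1.51, 0.98]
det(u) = -0.14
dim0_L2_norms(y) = [0.05, 0.08, 0.05, 0.02, 0.09, 0.11, 0.14]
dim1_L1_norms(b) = [3.03, 2.82, 1.59, 2.19, 3.83, 2.82, 3.44]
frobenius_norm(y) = 0.23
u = b + y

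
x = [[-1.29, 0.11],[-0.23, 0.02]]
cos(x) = [[0.29, 0.06],[-0.13, 1.01]]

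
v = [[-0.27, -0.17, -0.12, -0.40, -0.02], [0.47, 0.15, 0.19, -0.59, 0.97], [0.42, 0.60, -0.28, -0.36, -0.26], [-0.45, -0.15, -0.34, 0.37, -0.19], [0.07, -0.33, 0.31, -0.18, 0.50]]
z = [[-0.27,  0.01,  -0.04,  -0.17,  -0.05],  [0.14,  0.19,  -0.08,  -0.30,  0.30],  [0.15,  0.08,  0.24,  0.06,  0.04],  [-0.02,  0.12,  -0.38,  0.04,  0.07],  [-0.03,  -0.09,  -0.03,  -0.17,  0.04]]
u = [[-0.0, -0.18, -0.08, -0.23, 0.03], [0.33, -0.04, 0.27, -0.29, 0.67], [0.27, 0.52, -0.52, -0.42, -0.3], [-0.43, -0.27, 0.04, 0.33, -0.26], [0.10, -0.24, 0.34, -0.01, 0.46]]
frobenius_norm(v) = 1.91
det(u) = 0.00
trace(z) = 0.24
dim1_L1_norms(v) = [0.98, 2.37, 1.92, 1.5, 1.39]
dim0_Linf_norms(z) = [0.27, 0.19, 0.38, 0.3, 0.3]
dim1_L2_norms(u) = [0.3, 0.85, 0.94, 0.66, 0.63]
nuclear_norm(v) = 3.45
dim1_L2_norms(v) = [0.53, 1.25, 0.9, 0.72, 0.7]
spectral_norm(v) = 1.49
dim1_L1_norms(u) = [0.52, 1.6, 2.03, 1.33, 1.15]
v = z + u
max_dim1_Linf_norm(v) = 0.97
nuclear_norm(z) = 1.50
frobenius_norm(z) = 0.80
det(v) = 0.02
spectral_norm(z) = 0.54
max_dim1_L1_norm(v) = 2.37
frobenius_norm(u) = 1.59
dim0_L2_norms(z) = [0.34, 0.26, 0.46, 0.39, 0.32]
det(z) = 0.00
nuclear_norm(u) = 2.56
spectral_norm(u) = 1.16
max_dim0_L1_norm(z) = 0.77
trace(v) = 0.47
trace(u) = 0.23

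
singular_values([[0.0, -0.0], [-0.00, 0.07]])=[0.07, 0.0]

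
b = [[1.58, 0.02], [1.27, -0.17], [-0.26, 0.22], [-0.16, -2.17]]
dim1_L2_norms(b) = [1.58, 1.28, 0.34, 2.18]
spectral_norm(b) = 2.19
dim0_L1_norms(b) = [3.27, 2.58]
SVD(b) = [[0.13, 0.76], [0.02, 0.63], [0.08, -0.14], [-0.99, 0.11]] @ diag([2.192062788005018, 2.045473229705945]) @ [[0.17, 0.98], [0.98, -0.17]]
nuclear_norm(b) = 4.24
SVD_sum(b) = [[0.05, 0.29], [0.01, 0.05], [0.03, 0.17], [-0.37, -2.13]] + [[1.53, -0.27], [1.26, -0.22], [-0.29, 0.05], [0.21, -0.04]]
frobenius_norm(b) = 3.00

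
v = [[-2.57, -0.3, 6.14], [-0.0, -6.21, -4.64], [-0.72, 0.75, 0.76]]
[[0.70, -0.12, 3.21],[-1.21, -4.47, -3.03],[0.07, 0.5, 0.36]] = v @ [[0.15, 0.06, 0.18], [0.06, 0.69, 0.04], [0.18, 0.04, 0.6]]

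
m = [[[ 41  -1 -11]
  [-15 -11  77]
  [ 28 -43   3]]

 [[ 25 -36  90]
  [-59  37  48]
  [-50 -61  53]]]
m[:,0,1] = [-1, -36]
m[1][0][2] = 90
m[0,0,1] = -1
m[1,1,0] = -59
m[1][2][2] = 53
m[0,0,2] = -11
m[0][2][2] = 3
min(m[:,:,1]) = -61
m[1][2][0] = -50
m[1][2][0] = -50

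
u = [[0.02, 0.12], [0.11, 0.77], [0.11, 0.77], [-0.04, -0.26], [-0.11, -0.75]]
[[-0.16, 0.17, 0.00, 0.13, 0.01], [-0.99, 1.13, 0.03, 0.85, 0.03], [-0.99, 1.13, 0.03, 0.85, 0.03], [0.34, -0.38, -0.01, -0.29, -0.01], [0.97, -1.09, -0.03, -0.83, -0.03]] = u@[[-1.33, -1.17, -0.04, 0.65, 1.37],[-1.1, 1.63, 0.04, 1.01, -0.16]]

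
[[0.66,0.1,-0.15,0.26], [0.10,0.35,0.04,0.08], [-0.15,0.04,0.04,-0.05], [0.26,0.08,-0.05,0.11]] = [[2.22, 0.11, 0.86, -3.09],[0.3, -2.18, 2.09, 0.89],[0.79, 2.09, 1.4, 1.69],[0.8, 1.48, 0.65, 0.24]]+[[-1.56, -0.01, -1.01, 3.35], [-0.2, 2.53, -2.05, -0.81], [-0.94, -2.05, -1.36, -1.74], [-0.54, -1.40, -0.70, -0.13]]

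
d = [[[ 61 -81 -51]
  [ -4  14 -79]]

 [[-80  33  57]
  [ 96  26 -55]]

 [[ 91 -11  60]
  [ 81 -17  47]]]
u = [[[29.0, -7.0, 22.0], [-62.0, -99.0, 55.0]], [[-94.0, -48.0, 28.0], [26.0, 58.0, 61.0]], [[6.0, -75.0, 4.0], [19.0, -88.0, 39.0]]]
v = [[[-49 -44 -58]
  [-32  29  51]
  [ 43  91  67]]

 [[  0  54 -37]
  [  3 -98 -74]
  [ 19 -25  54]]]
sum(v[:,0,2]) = -95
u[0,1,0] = -62.0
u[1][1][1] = 58.0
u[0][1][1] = -99.0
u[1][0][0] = -94.0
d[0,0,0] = 61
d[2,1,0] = 81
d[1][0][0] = -80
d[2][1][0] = 81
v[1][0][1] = 54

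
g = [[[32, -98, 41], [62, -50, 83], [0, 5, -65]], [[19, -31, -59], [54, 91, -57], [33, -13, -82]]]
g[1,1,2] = -57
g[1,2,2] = -82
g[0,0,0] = 32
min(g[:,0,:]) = -98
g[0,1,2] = 83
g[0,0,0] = 32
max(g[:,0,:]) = 41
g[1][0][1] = -31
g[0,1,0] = 62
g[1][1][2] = -57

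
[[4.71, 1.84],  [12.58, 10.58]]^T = [[4.71, 12.58], [1.84, 10.58]]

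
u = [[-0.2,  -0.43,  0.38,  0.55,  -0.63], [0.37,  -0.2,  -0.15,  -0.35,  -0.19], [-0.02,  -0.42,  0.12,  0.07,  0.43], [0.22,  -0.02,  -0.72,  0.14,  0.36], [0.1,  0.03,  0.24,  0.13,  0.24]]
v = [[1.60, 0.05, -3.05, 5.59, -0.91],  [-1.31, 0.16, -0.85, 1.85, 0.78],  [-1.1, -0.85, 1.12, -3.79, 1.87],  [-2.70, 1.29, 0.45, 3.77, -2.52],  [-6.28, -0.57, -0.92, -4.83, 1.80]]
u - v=[[-1.8, -0.48, 3.43, -5.04, 0.28], [1.68, -0.36, 0.7, -2.20, -0.97], [1.08, 0.43, -1.00, 3.86, -1.44], [2.92, -1.31, -1.17, -3.63, 2.88], [6.38, 0.6, 1.16, 4.96, -1.56]]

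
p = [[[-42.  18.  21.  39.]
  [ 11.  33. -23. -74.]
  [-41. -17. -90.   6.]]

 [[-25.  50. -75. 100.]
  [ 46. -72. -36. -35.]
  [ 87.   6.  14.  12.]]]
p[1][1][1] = -72.0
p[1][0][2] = -75.0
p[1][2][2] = 14.0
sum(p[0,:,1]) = 34.0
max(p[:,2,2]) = 14.0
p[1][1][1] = -72.0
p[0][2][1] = -17.0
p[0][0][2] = 21.0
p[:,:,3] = [[39.0, -74.0, 6.0], [100.0, -35.0, 12.0]]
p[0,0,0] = -42.0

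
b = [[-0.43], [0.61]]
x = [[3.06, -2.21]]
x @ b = [[-2.66]]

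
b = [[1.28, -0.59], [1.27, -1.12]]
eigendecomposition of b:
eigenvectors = [[0.85, 0.28], [0.53, 0.96]]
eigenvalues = [0.91, -0.75]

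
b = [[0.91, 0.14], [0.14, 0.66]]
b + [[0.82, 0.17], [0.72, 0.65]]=[[1.73,0.31], [0.86,1.31]]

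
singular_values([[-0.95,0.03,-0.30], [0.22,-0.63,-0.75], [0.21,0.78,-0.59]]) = [1.0, 1.0, 1.0]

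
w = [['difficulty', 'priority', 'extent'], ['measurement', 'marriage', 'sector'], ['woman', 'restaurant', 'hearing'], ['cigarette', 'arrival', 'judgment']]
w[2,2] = 'hearing'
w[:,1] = ['priority', 'marriage', 'restaurant', 'arrival']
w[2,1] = 'restaurant'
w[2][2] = 'hearing'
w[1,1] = 'marriage'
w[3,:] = ['cigarette', 'arrival', 'judgment']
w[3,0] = 'cigarette'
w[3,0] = 'cigarette'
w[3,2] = 'judgment'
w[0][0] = 'difficulty'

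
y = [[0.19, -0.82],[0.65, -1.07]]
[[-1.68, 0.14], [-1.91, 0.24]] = y@[[0.70,0.15], [2.21,-0.13]]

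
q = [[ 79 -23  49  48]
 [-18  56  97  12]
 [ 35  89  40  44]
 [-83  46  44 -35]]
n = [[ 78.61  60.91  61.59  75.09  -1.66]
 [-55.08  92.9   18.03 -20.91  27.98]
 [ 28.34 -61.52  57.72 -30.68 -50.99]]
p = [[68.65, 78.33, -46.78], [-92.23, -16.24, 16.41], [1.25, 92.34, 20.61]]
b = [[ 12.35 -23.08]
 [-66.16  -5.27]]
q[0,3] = 48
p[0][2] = -46.78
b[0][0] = 12.35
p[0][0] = 68.65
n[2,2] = 57.72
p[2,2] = 20.61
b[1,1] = -5.27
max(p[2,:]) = 92.34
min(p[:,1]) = -16.24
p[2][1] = 92.34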